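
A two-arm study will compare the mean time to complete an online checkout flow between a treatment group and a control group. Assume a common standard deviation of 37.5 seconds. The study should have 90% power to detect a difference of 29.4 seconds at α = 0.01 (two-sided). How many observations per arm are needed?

49 per group

For two equal groups, n per group = 2·((z_{α/2} + z_β)·σ/δ)².
z_{α/2} = 2.576; z_β = 1.282 (power 90%).
n = 2 × (3.858 × 37.5 / 29.4)² = 2 × 24.22 = 48.44
Round up: n = 49 per group.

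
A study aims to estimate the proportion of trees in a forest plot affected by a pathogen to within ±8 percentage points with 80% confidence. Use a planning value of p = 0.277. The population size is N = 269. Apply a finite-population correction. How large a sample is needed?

n = 44

For a proportion with margin E = 0.08 at 80% confidence, z = 1.282.
n = p̂(1−p̂)(z/E)² = 0.277 × 0.723 × (1.282/0.08)² = 51.43 — call this n₀.
Finite-population correction with N = 269: n = n₀ / (1 + (n₀−1)/N) = 51.43 / 1.187 = 43.33
Round up: n = 44.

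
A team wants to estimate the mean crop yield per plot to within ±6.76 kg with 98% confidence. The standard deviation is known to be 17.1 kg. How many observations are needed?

For a mean, the margin of error is E = z·σ/√n, so n = (zσ/E)².
At 98% confidence, z = 2.326.
n = (2.326 × 17.1 / 6.76)² = 34.62
Round up: n = 35.

35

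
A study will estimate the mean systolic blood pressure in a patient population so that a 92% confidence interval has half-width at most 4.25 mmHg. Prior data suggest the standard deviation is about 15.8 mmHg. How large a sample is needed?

43

For a mean, the margin of error is E = z·σ/√n, so n = (zσ/E)².
At 92% confidence, z = 1.751.
n = (1.751 × 15.8 / 4.25)² = 42.37
Round up: n = 43.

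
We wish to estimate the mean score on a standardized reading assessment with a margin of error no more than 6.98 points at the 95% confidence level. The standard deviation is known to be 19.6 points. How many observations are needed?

31

For a mean, the margin of error is E = z·σ/√n, so n = (zσ/E)².
At 95% confidence, z = 1.960.
n = (1.960 × 19.6 / 6.98)² = 30.29
Round up: n = 31.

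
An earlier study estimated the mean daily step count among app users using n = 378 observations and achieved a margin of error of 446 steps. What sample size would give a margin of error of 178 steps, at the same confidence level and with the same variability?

2374

Margin of error scales as 1/√n, so n₂ = n₁·(E₁/E₂)².
n₂ = 378 × (446/178)² = 378 × 6.278 = 2373.08
Round up: n₂ = 2374.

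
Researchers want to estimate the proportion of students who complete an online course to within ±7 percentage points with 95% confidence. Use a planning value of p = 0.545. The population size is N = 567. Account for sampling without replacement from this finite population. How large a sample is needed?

145

For a proportion with margin E = 0.07 at 95% confidence, z = 1.960.
n = p̂(1−p̂)(z/E)² = 0.545 × 0.455 × (1.960/0.07)² = 194.41 — call this n₀.
Finite-population correction with N = 567: n = n₀ / (1 + (n₀−1)/N) = 194.41 / 1.341 = 144.97
Round up: n = 145.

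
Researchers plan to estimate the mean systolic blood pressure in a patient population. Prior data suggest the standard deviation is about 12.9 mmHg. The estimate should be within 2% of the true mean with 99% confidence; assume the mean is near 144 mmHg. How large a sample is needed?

For a mean, the margin of error is E = z·σ/√n, so n = (zσ/E)².
At 99% confidence, z = 2.576.
E = 2% of 144 = 2.88 mmHg.
n = (2.576 × 12.9 / 2.88)² = 133.13
Round up: n = 134.

134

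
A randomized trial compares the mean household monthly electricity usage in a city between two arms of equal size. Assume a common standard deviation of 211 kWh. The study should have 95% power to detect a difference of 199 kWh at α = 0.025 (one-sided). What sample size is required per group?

30 per group

For two equal groups, n per group = 2·((z_α + z_β)·σ/δ)².
z_α = 1.960; z_β = 1.645 (power 95%).
n = 2 × (3.605 × 211 / 199)² = 2 × 14.61 = 29.22
Round up: n = 30 per group.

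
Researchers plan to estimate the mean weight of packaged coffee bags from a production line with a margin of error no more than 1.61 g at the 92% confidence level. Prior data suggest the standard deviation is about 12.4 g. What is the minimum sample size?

182

For a mean, the margin of error is E = z·σ/√n, so n = (zσ/E)².
At 92% confidence, z = 1.751.
n = (1.751 × 12.4 / 1.61)² = 181.87
Round up: n = 182.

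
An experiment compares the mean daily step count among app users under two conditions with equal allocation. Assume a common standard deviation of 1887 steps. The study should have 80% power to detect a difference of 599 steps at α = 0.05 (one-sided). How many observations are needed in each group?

123 per group

For two equal groups, n per group = 2·((z_α + z_β)·σ/δ)².
z_α = 1.645; z_β = 0.842 (power 80%).
n = 2 × (2.487 × 1887 / 599)² = 2 × 61.38 = 122.76
Round up: n = 123 per group.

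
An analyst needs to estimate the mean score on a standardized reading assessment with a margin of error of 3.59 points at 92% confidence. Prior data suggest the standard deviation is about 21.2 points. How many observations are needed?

For a mean, the margin of error is E = z·σ/√n, so n = (zσ/E)².
At 92% confidence, z = 1.751.
n = (1.751 × 21.2 / 3.59)² = 106.92
Round up: n = 107.

107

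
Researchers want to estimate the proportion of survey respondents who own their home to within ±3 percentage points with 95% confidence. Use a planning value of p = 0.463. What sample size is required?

For a proportion with margin E = 0.03 at 95% confidence, z = 1.960.
n = p̂(1−p̂)(z/E)² = 0.463 × 0.537 × (1.960/0.03)² = 1061.27
Round up: n = 1062.

1062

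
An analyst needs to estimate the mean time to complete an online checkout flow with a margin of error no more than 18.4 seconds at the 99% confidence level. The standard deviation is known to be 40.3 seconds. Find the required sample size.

32

For a mean, the margin of error is E = z·σ/√n, so n = (zσ/E)².
At 99% confidence, z = 2.576.
n = (2.576 × 40.3 / 18.4)² = 31.83
Round up: n = 32.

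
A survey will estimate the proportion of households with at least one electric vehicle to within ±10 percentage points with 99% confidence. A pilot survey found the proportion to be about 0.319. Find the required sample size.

For a proportion with margin E = 0.1 at 99% confidence, z = 2.576.
n = p̂(1−p̂)(z/E)² = 0.319 × 0.681 × (2.576/0.1)² = 144.15
Round up: n = 145.

145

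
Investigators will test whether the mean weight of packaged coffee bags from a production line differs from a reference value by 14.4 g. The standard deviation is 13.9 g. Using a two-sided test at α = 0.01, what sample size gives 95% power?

n = 17

For a one-sample z-test, n = ((z_{α/2} + z_β)·σ/δ)².
z_{α/2} = 2.576 (two-sided α = 0.01); z_β = 1.645 (power 95% → β = 0.05).
n = (4.221 × 13.9 / 14.4)² = 16.60
Round up: n = 17.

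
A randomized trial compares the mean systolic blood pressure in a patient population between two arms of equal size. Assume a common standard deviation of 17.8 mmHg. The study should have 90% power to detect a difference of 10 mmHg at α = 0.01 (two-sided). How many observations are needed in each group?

For two equal groups, n per group = 2·((z_{α/2} + z_β)·σ/δ)².
z_{α/2} = 2.576; z_β = 1.282 (power 90%).
n = 2 × (3.858 × 17.8 / 10)² = 2 × 47.16 = 94.32
Round up: n = 95 per group.

95 per group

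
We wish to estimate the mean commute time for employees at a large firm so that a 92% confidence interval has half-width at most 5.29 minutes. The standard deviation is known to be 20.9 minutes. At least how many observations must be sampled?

48

For a mean, the margin of error is E = z·σ/√n, so n = (zσ/E)².
At 92% confidence, z = 1.751.
n = (1.751 × 20.9 / 5.29)² = 47.86
Round up: n = 48.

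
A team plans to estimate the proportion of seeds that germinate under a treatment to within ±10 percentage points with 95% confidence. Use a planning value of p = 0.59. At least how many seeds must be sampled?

For a proportion with margin E = 0.1 at 95% confidence, z = 1.960.
n = p̂(1−p̂)(z/E)² = 0.59 × 0.41 × (1.960/0.1)² = 92.93
Round up: n = 93.

93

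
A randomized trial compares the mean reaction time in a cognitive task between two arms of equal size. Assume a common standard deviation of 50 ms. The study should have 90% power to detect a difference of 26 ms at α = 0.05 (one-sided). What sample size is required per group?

For two equal groups, n per group = 2·((z_α + z_β)·σ/δ)².
z_α = 1.645; z_β = 1.282 (power 90%).
n = 2 × (2.927 × 50 / 26)² = 2 × 31.68 = 63.36
Round up: n = 64 per group.

64 per group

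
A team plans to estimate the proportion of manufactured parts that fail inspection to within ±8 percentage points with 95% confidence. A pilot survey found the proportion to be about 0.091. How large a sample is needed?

For a proportion with margin E = 0.08 at 95% confidence, z = 1.960.
n = p̂(1−p̂)(z/E)² = 0.091 × 0.909 × (1.960/0.08)² = 49.65
Round up: n = 50.

50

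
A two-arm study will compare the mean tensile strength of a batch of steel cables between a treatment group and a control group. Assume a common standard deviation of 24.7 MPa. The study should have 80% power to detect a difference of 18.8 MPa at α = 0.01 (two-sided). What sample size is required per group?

41 per group

For two equal groups, n per group = 2·((z_{α/2} + z_β)·σ/δ)².
z_{α/2} = 2.576; z_β = 0.842 (power 80%).
n = 2 × (3.418 × 24.7 / 18.8)² = 2 × 20.17 = 40.34
Round up: n = 41 per group.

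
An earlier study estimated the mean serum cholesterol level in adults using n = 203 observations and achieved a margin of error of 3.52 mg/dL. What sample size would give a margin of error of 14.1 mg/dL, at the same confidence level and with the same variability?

Margin of error scales as 1/√n, so n₂ = n₁·(E₁/E₂)².
n₂ = 203 × (3.52/14.1)² = 203 × 0.06232 = 12.65
Round up: n₂ = 13.

13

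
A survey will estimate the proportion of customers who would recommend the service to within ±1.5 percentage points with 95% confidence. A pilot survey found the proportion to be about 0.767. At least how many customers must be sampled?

3052

For a proportion with margin E = 0.015 at 95% confidence, z = 1.960.
n = p̂(1−p̂)(z/E)² = 0.767 × 0.233 × (1.960/0.015)² = 3051.27
Round up: n = 3052.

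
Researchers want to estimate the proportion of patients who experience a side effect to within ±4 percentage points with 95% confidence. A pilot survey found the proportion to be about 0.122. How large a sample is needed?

For a proportion with margin E = 0.04 at 95% confidence, z = 1.960.
n = p̂(1−p̂)(z/E)² = 0.122 × 0.878 × (1.960/0.04)² = 257.19
Round up: n = 258.

n = 258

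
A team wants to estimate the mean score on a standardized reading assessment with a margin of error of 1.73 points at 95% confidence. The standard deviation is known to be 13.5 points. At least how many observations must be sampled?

For a mean, the margin of error is E = z·σ/√n, so n = (zσ/E)².
At 95% confidence, z = 1.960.
n = (1.960 × 13.5 / 1.73)² = 233.93
Round up: n = 234.

234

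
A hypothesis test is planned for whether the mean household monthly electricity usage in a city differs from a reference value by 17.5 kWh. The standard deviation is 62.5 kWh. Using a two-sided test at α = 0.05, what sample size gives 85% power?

For a one-sample z-test, n = ((z_{α/2} + z_β)·σ/δ)².
z_{α/2} = 1.960 (two-sided α = 0.05); z_β = 1.036 (power 85% → β = 0.15).
n = (2.996 × 62.5 / 17.5)² = 114.49
Round up: n = 115.

n = 115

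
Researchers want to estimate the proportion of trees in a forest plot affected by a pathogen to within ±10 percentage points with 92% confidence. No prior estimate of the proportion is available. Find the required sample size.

For a proportion with margin E = 0.1 at 92% confidence, z = 1.751.
With no prior estimate, use p = 0.5, which maximizes p(1−p) at 0.25.
n = 0.25 × (z/E)² = 0.25 × (1.751/0.1)² = 76.65
Round up: n = 77.

77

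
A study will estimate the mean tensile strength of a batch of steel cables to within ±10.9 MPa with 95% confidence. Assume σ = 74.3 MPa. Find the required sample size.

n = 179

For a mean, the margin of error is E = z·σ/√n, so n = (zσ/E)².
At 95% confidence, z = 1.960.
n = (1.960 × 74.3 / 10.9)² = 178.50
Round up: n = 179.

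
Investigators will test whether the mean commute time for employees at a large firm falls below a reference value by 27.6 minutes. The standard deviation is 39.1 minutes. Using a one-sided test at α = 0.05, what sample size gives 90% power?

18

For a one-sample z-test, n = ((z_α + z_β)·σ/δ)².
z_α = 1.645 (one-sided α = 0.05); z_β = 1.282 (power 90% → β = 0.1).
n = (2.927 × 39.1 / 27.6)² = 17.19
Round up: n = 18.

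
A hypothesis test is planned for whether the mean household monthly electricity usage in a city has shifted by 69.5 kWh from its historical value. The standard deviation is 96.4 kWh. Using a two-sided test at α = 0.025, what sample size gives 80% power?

19

For a one-sample z-test, n = ((z_{α/2} + z_β)·σ/δ)².
z_{α/2} = 2.241 (two-sided α = 0.025); z_β = 0.842 (power 80% → β = 0.2).
n = (3.083 × 96.4 / 69.5)² = 18.29
Round up: n = 19.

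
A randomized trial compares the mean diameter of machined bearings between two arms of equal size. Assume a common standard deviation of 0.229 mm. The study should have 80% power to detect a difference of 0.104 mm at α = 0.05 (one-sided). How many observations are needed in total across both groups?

For two equal groups, n per group = 2·((z_α + z_β)·σ/δ)².
z_α = 1.645; z_β = 0.842 (power 80%).
n = 2 × (2.487 × 0.229 / 0.104)² = 2 × 29.99 = 59.98
Round up: n = 60 per group.
Total across both groups: 2 × 60 = 120.

120 total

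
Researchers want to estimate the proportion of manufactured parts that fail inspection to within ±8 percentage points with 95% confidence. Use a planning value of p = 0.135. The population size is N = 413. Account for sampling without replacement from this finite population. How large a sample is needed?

n = 61

For a proportion with margin E = 0.08 at 95% confidence, z = 1.960.
n = p̂(1−p̂)(z/E)² = 0.135 × 0.865 × (1.960/0.08)² = 70.09 — call this n₀.
Finite-population correction with N = 413: n = n₀ / (1 + (n₀−1)/N) = 70.09 / 1.167 = 60.06
Round up: n = 61.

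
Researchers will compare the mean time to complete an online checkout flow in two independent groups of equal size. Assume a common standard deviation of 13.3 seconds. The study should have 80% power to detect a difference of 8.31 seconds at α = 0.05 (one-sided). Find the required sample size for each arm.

For two equal groups, n per group = 2·((z_α + z_β)·σ/δ)².
z_α = 1.645; z_β = 0.842 (power 80%).
n = 2 × (2.487 × 13.3 / 8.31)² = 2 × 15.84 = 31.68
Round up: n = 32 per group.

32 per group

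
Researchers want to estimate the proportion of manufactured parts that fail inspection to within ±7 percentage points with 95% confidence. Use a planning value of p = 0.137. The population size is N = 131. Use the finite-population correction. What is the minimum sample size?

For a proportion with margin E = 0.07 at 95% confidence, z = 1.960.
n = p̂(1−p̂)(z/E)² = 0.137 × 0.863 × (1.960/0.07)² = 92.69 — call this n₀.
Finite-population correction with N = 131: n = n₀ / (1 + (n₀−1)/N) = 92.69 / 1.7 = 54.52
Round up: n = 55.

n = 55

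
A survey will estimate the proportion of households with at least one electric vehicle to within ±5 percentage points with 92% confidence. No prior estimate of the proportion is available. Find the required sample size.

For a proportion with margin E = 0.05 at 92% confidence, z = 1.751.
With no prior estimate, use p = 0.5, which maximizes p(1−p) at 0.25.
n = 0.25 × (z/E)² = 0.25 × (1.751/0.05)² = 306.60
Round up: n = 307.

307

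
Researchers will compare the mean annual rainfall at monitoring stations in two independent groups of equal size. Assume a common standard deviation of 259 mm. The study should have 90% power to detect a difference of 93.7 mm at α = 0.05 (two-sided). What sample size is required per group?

161 per group

For two equal groups, n per group = 2·((z_{α/2} + z_β)·σ/δ)².
z_{α/2} = 1.960; z_β = 1.282 (power 90%).
n = 2 × (3.242 × 259 / 93.7)² = 2 × 80.31 = 160.62
Round up: n = 161 per group.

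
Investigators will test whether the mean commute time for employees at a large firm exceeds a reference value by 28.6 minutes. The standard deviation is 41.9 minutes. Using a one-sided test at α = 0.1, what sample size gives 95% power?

19

For a one-sample z-test, n = ((z_α + z_β)·σ/δ)².
z_α = 1.282 (one-sided α = 0.1); z_β = 1.645 (power 95% → β = 0.05).
n = (2.927 × 41.9 / 28.6)² = 18.39
Round up: n = 19.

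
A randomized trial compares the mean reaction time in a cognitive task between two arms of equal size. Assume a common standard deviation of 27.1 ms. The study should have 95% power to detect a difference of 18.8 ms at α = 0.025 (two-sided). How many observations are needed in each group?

63 per group

For two equal groups, n per group = 2·((z_{α/2} + z_β)·σ/δ)².
z_{α/2} = 2.241; z_β = 1.645 (power 95%).
n = 2 × (3.886 × 27.1 / 18.8)² = 2 × 31.38 = 62.76
Round up: n = 63 per group.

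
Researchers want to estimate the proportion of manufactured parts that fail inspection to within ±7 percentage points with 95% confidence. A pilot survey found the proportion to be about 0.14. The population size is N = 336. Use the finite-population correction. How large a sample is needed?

For a proportion with margin E = 0.07 at 95% confidence, z = 1.960.
n = p̂(1−p̂)(z/E)² = 0.14 × 0.86 × (1.960/0.07)² = 94.39 — call this n₀.
Finite-population correction with N = 336: n = n₀ / (1 + (n₀−1)/N) = 94.39 / 1.278 = 73.86
Round up: n = 74.

74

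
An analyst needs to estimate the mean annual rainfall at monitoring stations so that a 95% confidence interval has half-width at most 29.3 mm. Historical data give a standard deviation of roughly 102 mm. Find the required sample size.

n = 47

For a mean, the margin of error is E = z·σ/√n, so n = (zσ/E)².
At 95% confidence, z = 1.960.
n = (1.960 × 102 / 29.3)² = 46.56
Round up: n = 47.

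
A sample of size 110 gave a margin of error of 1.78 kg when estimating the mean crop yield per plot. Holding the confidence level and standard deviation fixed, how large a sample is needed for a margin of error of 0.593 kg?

Margin of error scales as 1/√n, so n₂ = n₁·(E₁/E₂)².
n₂ = 110 × (1.78/0.593)² = 110 × 9.01 = 991.10
Round up: n₂ = 992.

992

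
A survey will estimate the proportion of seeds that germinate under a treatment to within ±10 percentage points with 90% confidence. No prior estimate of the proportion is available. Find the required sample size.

For a proportion with margin E = 0.1 at 90% confidence, z = 1.645.
With no prior estimate, use p = 0.5, which maximizes p(1−p) at 0.25.
n = 0.25 × (z/E)² = 0.25 × (1.645/0.1)² = 67.65
Round up: n = 68.

68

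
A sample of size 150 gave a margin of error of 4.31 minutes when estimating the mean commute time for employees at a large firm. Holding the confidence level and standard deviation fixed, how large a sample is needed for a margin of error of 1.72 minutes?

Margin of error scales as 1/√n, so n₂ = n₁·(E₁/E₂)².
n₂ = 150 × (4.31/1.72)² = 150 × 6.279 = 941.85
Round up: n₂ = 942.

942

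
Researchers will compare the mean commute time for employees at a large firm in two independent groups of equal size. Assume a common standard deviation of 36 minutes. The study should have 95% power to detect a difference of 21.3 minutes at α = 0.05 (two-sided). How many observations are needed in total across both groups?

150 total

For two equal groups, n per group = 2·((z_{α/2} + z_β)·σ/δ)².
z_{α/2} = 1.960; z_β = 1.645 (power 95%).
n = 2 × (3.605 × 36 / 21.3)² = 2 × 37.12 = 74.24
Round up: n = 75 per group.
Total across both groups: 2 × 75 = 150.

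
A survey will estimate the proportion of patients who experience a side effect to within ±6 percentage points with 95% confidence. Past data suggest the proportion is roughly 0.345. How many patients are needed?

242

For a proportion with margin E = 0.06 at 95% confidence, z = 1.960.
n = p̂(1−p̂)(z/E)² = 0.345 × 0.655 × (1.960/0.06)² = 241.14
Round up: n = 242.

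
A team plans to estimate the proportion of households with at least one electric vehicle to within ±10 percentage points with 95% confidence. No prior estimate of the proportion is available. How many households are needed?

97

For a proportion with margin E = 0.1 at 95% confidence, z = 1.960.
With no prior estimate, use p = 0.5, which maximizes p(1−p) at 0.25.
n = 0.25 × (z/E)² = 0.25 × (1.960/0.1)² = 96.04
Round up: n = 97.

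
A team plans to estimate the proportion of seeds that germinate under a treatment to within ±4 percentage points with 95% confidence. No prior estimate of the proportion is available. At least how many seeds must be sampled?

For a proportion with margin E = 0.04 at 95% confidence, z = 1.960.
With no prior estimate, use p = 0.5, which maximizes p(1−p) at 0.25.
n = 0.25 × (z/E)² = 0.25 × (1.960/0.04)² = 600.25
Round up: n = 601.

n = 601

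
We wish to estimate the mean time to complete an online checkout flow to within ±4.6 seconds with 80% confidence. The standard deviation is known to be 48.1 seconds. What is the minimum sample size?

180

For a mean, the margin of error is E = z·σ/√n, so n = (zσ/E)².
At 80% confidence, z = 1.282.
n = (1.282 × 48.1 / 4.6)² = 179.70
Round up: n = 180.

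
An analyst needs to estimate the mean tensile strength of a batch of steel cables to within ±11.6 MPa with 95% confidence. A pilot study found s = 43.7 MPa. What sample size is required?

55

For a mean, the margin of error is E = z·σ/√n, so n = (zσ/E)².
At 95% confidence, z = 1.960.
n = (1.960 × 43.7 / 11.6)² = 54.52
Round up: n = 55.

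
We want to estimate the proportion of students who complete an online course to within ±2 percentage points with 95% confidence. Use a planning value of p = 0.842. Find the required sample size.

For a proportion with margin E = 0.02 at 95% confidence, z = 1.960.
n = p̂(1−p̂)(z/E)² = 0.842 × 0.158 × (1.960/0.02)² = 1277.68
Round up: n = 1278.

1278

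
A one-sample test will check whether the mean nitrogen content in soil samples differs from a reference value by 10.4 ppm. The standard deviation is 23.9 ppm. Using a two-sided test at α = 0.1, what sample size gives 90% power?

For a one-sample z-test, n = ((z_{α/2} + z_β)·σ/δ)².
z_{α/2} = 1.645 (two-sided α = 0.1); z_β = 1.282 (power 90% → β = 0.1).
n = (2.927 × 23.9 / 10.4)² = 45.25
Round up: n = 46.

46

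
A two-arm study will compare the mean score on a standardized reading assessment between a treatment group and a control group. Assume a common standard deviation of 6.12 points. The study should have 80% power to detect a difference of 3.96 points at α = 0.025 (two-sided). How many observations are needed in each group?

For two equal groups, n per group = 2·((z_{α/2} + z_β)·σ/δ)².
z_{α/2} = 2.241; z_β = 0.842 (power 80%).
n = 2 × (3.083 × 6.12 / 3.96)² = 2 × 22.70 = 45.40
Round up: n = 46 per group.

46 per group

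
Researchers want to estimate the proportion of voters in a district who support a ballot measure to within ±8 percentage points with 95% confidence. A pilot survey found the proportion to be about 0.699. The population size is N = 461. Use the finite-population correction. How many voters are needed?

n = 100

For a proportion with margin E = 0.08 at 95% confidence, z = 1.960.
n = p̂(1−p̂)(z/E)² = 0.699 × 0.301 × (1.960/0.08)² = 126.29 — call this n₀.
Finite-population correction with N = 461: n = n₀ / (1 + (n₀−1)/N) = 126.29 / 1.272 = 99.28
Round up: n = 100.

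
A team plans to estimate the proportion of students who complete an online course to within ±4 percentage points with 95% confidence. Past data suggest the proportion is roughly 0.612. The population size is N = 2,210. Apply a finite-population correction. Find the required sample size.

For a proportion with margin E = 0.04 at 95% confidence, z = 1.960.
n = p̂(1−p̂)(z/E)² = 0.612 × 0.388 × (1.960/0.04)² = 570.13 — call this n₀.
Finite-population correction with N = 2,210: n = n₀ / (1 + (n₀−1)/N) = 570.13 / 1.258 = 453.20
Round up: n = 454.

n = 454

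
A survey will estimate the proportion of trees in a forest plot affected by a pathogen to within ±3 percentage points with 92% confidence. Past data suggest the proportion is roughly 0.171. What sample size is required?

For a proportion with margin E = 0.03 at 92% confidence, z = 1.751.
n = p̂(1−p̂)(z/E)² = 0.171 × 0.829 × (1.751/0.03)² = 482.93
Round up: n = 483.

483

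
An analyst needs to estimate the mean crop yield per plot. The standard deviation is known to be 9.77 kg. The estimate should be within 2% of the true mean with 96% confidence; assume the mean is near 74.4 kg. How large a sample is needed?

n = 182

For a mean, the margin of error is E = z·σ/√n, so n = (zσ/E)².
At 96% confidence, z = 2.054.
E = 2% of 74.4 = 1.488 kg.
n = (2.054 × 9.77 / 1.488)² = 181.88
Round up: n = 182.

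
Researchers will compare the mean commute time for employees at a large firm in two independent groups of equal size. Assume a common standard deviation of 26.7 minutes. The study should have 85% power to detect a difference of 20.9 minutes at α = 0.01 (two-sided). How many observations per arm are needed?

43 per group

For two equal groups, n per group = 2·((z_{α/2} + z_β)·σ/δ)².
z_{α/2} = 2.576; z_β = 1.036 (power 85%).
n = 2 × (3.612 × 26.7 / 20.9)² = 2 × 21.29 = 42.58
Round up: n = 43 per group.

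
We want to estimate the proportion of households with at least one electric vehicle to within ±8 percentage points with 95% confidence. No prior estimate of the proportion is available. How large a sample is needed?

For a proportion with margin E = 0.08 at 95% confidence, z = 1.960.
With no prior estimate, use p = 0.5, which maximizes p(1−p) at 0.25.
n = 0.25 × (z/E)² = 0.25 × (1.960/0.08)² = 150.06
Round up: n = 151.

151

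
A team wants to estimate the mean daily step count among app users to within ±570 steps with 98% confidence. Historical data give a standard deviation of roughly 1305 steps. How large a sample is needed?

29

For a mean, the margin of error is E = z·σ/√n, so n = (zσ/E)².
At 98% confidence, z = 2.326.
n = (2.326 × 1305 / 570)² = 28.36
Round up: n = 29.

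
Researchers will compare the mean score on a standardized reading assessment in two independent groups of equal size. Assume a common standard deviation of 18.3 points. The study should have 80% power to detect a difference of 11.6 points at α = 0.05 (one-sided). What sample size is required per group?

For two equal groups, n per group = 2·((z_α + z_β)·σ/δ)².
z_α = 1.645; z_β = 0.842 (power 80%).
n = 2 × (2.487 × 18.3 / 11.6)² = 2 × 15.39 = 30.78
Round up: n = 31 per group.

31 per group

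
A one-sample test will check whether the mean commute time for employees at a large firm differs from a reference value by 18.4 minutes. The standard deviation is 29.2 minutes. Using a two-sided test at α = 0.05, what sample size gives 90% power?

For a one-sample z-test, n = ((z_{α/2} + z_β)·σ/δ)².
z_{α/2} = 1.960 (two-sided α = 0.05); z_β = 1.282 (power 90% → β = 0.1).
n = (3.242 × 29.2 / 18.4)² = 26.47
Round up: n = 27.

27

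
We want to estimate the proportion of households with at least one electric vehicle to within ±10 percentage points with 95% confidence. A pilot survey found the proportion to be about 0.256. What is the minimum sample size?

74

For a proportion with margin E = 0.1 at 95% confidence, z = 1.960.
n = p̂(1−p̂)(z/E)² = 0.256 × 0.744 × (1.960/0.1)² = 73.17
Round up: n = 74.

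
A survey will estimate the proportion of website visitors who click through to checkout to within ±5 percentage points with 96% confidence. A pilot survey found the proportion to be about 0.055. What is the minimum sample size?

n = 88

For a proportion with margin E = 0.05 at 96% confidence, z = 2.054.
n = p̂(1−p̂)(z/E)² = 0.055 × 0.945 × (2.054/0.05)² = 87.71
Round up: n = 88.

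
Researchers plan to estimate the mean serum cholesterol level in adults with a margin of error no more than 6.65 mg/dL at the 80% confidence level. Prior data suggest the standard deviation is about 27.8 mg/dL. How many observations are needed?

29

For a mean, the margin of error is E = z·σ/√n, so n = (zσ/E)².
At 80% confidence, z = 1.282.
n = (1.282 × 27.8 / 6.65)² = 28.72
Round up: n = 29.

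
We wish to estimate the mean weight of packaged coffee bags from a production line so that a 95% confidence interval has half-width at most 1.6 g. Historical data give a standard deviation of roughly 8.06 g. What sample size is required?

For a mean, the margin of error is E = z·σ/√n, so n = (zσ/E)².
At 95% confidence, z = 1.960.
n = (1.960 × 8.06 / 1.6)² = 97.49
Round up: n = 98.

98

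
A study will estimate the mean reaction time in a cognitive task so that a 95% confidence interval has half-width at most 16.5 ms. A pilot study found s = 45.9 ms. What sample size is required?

30

For a mean, the margin of error is E = z·σ/√n, so n = (zσ/E)².
At 95% confidence, z = 1.960.
n = (1.960 × 45.9 / 16.5)² = 29.73
Round up: n = 30.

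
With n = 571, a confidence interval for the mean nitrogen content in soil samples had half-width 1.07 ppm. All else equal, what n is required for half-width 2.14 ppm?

143

Margin of error scales as 1/√n, so n₂ = n₁·(E₁/E₂)².
n₂ = 571 × (1.07/2.14)² = 571 × 0.25 = 142.75
Round up: n₂ = 143.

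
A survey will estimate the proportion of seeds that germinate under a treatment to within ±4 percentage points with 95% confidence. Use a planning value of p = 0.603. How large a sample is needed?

For a proportion with margin E = 0.04 at 95% confidence, z = 1.960.
n = p̂(1−p̂)(z/E)² = 0.603 × 0.397 × (1.960/0.04)² = 574.78
Round up: n = 575.

575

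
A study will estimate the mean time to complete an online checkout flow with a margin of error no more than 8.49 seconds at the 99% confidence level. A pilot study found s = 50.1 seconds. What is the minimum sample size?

For a mean, the margin of error is E = z·σ/√n, so n = (zσ/E)².
At 99% confidence, z = 2.576.
n = (2.576 × 50.1 / 8.49)² = 231.07
Round up: n = 232.

232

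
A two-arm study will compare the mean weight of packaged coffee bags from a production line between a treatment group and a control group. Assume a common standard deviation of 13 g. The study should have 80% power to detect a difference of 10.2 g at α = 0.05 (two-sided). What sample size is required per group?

26 per group

For two equal groups, n per group = 2·((z_{α/2} + z_β)·σ/δ)².
z_{α/2} = 1.960; z_β = 0.842 (power 80%).
n = 2 × (2.802 × 13 / 10.2)² = 2 × 12.75 = 25.50
Round up: n = 26 per group.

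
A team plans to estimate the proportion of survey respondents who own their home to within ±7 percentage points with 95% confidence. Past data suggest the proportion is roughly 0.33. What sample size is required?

174

For a proportion with margin E = 0.07 at 95% confidence, z = 1.960.
n = p̂(1−p̂)(z/E)² = 0.33 × 0.67 × (1.960/0.07)² = 173.34
Round up: n = 174.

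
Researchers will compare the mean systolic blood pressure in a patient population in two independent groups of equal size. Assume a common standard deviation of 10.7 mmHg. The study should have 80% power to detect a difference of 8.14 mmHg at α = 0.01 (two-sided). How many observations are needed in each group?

For two equal groups, n per group = 2·((z_{α/2} + z_β)·σ/δ)².
z_{α/2} = 2.576; z_β = 0.842 (power 80%).
n = 2 × (3.418 × 10.7 / 8.14)² = 2 × 20.19 = 40.38
Round up: n = 41 per group.

41 per group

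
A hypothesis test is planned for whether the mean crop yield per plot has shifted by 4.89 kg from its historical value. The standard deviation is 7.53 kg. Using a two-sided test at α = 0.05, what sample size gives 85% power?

22

For a one-sample z-test, n = ((z_{α/2} + z_β)·σ/δ)².
z_{α/2} = 1.960 (two-sided α = 0.05); z_β = 1.036 (power 85% → β = 0.15).
n = (2.996 × 7.53 / 4.89)² = 21.28
Round up: n = 22.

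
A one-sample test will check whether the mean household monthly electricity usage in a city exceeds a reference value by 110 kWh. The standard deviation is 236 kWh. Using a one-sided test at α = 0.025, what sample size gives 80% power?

For a one-sample z-test, n = ((z_α + z_β)·σ/δ)².
z_α = 1.960 (one-sided α = 0.025); z_β = 0.842 (power 80% → β = 0.2).
n = (2.802 × 236 / 110)² = 36.14
Round up: n = 37.

37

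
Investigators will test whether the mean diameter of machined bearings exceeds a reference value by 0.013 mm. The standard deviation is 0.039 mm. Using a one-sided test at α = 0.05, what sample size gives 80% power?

For a one-sample z-test, n = ((z_α + z_β)·σ/δ)².
z_α = 1.645 (one-sided α = 0.05); z_β = 0.842 (power 80% → β = 0.2).
n = (2.487 × 0.039 / 0.013)² = 55.67
Round up: n = 56.

56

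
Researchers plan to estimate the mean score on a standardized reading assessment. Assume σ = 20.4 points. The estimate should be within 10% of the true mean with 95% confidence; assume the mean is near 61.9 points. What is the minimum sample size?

For a mean, the margin of error is E = z·σ/√n, so n = (zσ/E)².
At 95% confidence, z = 1.960.
E = 10% of 61.9 = 6.19 points.
n = (1.960 × 20.4 / 6.19)² = 41.72
Round up: n = 42.

42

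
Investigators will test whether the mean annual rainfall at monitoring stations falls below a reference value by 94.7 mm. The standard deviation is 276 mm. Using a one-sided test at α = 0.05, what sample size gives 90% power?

n = 73

For a one-sample z-test, n = ((z_α + z_β)·σ/δ)².
z_α = 1.645 (one-sided α = 0.05); z_β = 1.282 (power 90% → β = 0.1).
n = (2.927 × 276 / 94.7)² = 72.77
Round up: n = 73.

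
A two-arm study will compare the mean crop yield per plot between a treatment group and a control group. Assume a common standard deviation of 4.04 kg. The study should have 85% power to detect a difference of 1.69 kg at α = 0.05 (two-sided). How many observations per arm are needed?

For two equal groups, n per group = 2·((z_{α/2} + z_β)·σ/δ)².
z_{α/2} = 1.960; z_β = 1.036 (power 85%).
n = 2 × (2.996 × 4.04 / 1.69)² = 2 × 51.29 = 102.58
Round up: n = 103 per group.

103 per group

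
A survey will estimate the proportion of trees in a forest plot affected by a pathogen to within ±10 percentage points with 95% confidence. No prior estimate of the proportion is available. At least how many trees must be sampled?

n = 97

For a proportion with margin E = 0.1 at 95% confidence, z = 1.960.
With no prior estimate, use p = 0.5, which maximizes p(1−p) at 0.25.
n = 0.25 × (z/E)² = 0.25 × (1.960/0.1)² = 96.04
Round up: n = 97.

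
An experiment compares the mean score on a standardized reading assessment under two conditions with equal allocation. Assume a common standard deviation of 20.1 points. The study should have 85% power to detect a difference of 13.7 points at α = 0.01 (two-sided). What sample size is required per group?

For two equal groups, n per group = 2·((z_{α/2} + z_β)·σ/δ)².
z_{α/2} = 2.576; z_β = 1.036 (power 85%).
n = 2 × (3.612 × 20.1 / 13.7)² = 2 × 28.08 = 56.16
Round up: n = 57 per group.

57 per group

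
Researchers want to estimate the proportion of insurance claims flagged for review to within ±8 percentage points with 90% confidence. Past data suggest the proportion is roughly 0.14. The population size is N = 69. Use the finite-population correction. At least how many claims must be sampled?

For a proportion with margin E = 0.08 at 90% confidence, z = 1.645.
n = p̂(1−p̂)(z/E)² = 0.14 × 0.86 × (1.645/0.08)² = 50.91 — call this n₀.
Finite-population correction with N = 69: n = n₀ / (1 + (n₀−1)/N) = 50.91 / 1.723 = 29.55
Round up: n = 30.

30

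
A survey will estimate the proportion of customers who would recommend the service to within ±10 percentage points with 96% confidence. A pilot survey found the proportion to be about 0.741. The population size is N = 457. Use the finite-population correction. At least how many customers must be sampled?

For a proportion with margin E = 0.1 at 96% confidence, z = 2.054.
n = p̂(1−p̂)(z/E)² = 0.741 × 0.259 × (2.054/0.1)² = 80.97 — call this n₀.
Finite-population correction with N = 457: n = n₀ / (1 + (n₀−1)/N) = 80.97 / 1.175 = 68.91
Round up: n = 69.

69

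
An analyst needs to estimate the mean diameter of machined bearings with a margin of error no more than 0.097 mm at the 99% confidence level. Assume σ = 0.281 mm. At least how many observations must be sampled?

56

For a mean, the margin of error is E = z·σ/√n, so n = (zσ/E)².
At 99% confidence, z = 2.576.
n = (2.576 × 0.281 / 0.097)² = 55.69
Round up: n = 56.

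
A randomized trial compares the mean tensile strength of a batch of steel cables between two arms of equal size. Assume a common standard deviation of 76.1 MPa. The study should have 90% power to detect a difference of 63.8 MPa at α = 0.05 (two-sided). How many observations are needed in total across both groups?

60 total

For two equal groups, n per group = 2·((z_{α/2} + z_β)·σ/δ)².
z_{α/2} = 1.960; z_β = 1.282 (power 90%).
n = 2 × (3.242 × 76.1 / 63.8)² = 2 × 14.95 = 29.90
Round up: n = 30 per group.
Total across both groups: 2 × 30 = 60.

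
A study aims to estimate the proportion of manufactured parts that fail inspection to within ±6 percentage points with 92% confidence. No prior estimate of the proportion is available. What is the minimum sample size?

213

For a proportion with margin E = 0.06 at 92% confidence, z = 1.751.
With no prior estimate, use p = 0.5, which maximizes p(1−p) at 0.25.
n = 0.25 × (z/E)² = 0.25 × (1.751/0.06)² = 212.92
Round up: n = 213.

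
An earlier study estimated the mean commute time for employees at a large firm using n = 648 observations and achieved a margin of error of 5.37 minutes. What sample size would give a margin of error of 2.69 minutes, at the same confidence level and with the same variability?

Margin of error scales as 1/√n, so n₂ = n₁·(E₁/E₂)².
n₂ = 648 × (5.37/2.69)² = 648 × 3.985 = 2582.28
Round up: n₂ = 2583.

2583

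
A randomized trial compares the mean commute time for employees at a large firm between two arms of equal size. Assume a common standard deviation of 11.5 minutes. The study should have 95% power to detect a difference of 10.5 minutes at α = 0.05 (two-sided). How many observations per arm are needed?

For two equal groups, n per group = 2·((z_{α/2} + z_β)·σ/δ)².
z_{α/2} = 1.960; z_β = 1.645 (power 95%).
n = 2 × (3.605 × 11.5 / 10.5)² = 2 × 15.59 = 31.18
Round up: n = 32 per group.

32 per group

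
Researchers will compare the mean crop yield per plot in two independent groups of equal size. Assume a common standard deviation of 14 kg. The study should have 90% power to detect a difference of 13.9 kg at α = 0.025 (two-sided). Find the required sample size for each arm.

For two equal groups, n per group = 2·((z_{α/2} + z_β)·σ/δ)².
z_{α/2} = 2.241; z_β = 1.282 (power 90%).
n = 2 × (3.523 × 14 / 13.9)² = 2 × 12.59 = 25.18
Round up: n = 26 per group.

26 per group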